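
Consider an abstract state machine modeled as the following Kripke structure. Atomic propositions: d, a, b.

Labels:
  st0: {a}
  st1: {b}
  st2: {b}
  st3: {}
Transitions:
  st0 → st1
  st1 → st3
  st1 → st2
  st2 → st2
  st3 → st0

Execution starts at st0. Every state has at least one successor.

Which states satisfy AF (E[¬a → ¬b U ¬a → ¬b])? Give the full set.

States satisfying E[¬a → ¬b U ¬a → ¬b]: {st0, st3}.
States satisfying AF (E[¬a → ¬b U ¬a → ¬b]): {st0, st3}.

{st0, st3}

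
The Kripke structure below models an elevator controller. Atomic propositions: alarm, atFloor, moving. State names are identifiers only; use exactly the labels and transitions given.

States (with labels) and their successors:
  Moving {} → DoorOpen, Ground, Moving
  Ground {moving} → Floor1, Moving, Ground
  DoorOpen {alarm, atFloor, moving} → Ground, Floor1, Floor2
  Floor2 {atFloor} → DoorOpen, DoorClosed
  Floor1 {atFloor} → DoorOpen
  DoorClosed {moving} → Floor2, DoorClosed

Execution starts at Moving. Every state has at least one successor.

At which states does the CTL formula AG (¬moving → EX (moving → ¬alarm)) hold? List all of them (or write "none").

States satisfying ¬moving → EX (moving → ¬alarm): {Moving, Ground, DoorOpen, Floor2, DoorClosed}.
States satisfying AG (¬moving → EX (moving → ¬alarm)): ∅.

none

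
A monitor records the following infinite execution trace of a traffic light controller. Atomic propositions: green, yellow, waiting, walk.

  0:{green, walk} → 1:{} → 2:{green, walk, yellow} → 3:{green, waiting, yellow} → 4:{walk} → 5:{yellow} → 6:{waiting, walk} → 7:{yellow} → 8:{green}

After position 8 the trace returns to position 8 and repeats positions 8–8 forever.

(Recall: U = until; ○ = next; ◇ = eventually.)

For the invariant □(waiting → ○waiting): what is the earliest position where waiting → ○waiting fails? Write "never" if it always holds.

Check waiting → ○waiting at each position in order: 0 ✓, 1 ✓, 2 ✓.
At position 3 the labels are {green, waiting, yellow} and the next position 4 has {walk}, so waiting → ○waiting is false there. This is the first violation.

3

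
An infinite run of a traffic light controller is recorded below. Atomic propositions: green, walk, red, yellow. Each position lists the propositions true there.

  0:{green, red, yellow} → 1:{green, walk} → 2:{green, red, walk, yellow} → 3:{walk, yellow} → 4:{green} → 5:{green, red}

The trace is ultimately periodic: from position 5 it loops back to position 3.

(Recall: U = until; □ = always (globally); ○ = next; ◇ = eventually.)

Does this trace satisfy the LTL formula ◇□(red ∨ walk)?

No

□(red ∨ walk) is false at every position 0..5, so it never becomes true and ◇□(red ∨ walk) fails.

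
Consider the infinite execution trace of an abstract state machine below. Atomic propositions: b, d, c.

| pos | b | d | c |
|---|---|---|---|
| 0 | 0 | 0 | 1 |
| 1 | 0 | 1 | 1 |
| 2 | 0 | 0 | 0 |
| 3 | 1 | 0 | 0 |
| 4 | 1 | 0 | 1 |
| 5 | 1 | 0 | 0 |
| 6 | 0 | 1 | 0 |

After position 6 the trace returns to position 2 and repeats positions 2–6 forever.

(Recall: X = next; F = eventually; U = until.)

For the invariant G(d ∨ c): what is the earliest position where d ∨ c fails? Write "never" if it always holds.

2

Check d ∨ c at each position in order: 0 ✓, 1 ✓.
At position 2 the labels are {}, so d ∨ c is false there. This is the first violation.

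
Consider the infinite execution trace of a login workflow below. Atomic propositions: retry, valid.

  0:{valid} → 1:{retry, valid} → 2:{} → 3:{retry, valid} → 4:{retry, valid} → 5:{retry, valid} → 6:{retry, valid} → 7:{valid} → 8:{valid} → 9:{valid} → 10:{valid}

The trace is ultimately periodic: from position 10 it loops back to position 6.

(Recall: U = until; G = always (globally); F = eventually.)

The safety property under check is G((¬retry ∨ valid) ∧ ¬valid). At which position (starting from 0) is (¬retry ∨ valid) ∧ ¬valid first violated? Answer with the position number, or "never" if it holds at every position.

0

At position 0 the labels are {valid}, so (¬retry ∨ valid) ∧ ¬valid is false there. This is the first violation.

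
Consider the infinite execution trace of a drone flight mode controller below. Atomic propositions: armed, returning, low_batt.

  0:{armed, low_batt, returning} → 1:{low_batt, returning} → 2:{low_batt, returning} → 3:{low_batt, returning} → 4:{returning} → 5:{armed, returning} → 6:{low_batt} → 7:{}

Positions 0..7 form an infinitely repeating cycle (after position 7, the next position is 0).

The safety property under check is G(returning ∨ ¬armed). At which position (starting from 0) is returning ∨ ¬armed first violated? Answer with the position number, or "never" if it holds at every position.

never

returning ∨ ¬armed holds at every position 0..7, and those are all the positions the trace ever visits, so the invariant G(returning ∨ ¬armed) is never violated.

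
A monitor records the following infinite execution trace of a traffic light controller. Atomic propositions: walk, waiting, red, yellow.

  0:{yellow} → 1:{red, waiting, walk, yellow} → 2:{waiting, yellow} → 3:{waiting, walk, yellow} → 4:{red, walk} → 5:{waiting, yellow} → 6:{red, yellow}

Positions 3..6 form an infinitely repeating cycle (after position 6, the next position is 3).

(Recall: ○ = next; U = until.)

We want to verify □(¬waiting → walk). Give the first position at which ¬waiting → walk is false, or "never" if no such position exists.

0

At position 0 the labels are {yellow}, so ¬waiting → walk is false there. This is the first violation.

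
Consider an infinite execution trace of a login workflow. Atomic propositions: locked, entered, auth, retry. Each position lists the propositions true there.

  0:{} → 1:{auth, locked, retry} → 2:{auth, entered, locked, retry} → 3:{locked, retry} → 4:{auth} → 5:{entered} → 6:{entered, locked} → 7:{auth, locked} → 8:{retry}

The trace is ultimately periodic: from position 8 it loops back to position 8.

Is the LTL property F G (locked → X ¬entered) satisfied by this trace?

G (locked → X ¬entered) holds at position 2, which is reachable from 0, so F G (locked → X ¬entered) holds.

Yes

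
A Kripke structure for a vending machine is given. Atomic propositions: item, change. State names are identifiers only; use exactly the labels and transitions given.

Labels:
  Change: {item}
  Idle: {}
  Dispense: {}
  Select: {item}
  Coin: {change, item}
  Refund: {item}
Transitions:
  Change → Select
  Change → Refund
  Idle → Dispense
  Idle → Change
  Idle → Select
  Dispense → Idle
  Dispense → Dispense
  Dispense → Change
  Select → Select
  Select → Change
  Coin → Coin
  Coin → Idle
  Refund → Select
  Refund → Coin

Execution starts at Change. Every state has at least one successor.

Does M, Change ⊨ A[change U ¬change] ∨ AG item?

Holds

States satisfying change: {Coin}.
States satisfying ¬change: {Change, Idle, Dispense, Select, Refund}.
States satisfying A[change U ¬change]: {Change, Idle, Dispense, Select, Refund}.
States satisfying item: {Change, Select, Coin, Refund}.
States satisfying AG item: ∅.
States satisfying A[change U ¬change] ∨ AG item: {Change, Idle, Dispense, Select, Refund}.
Change ∈ Sat(A[change U ¬change] ∨ AG item).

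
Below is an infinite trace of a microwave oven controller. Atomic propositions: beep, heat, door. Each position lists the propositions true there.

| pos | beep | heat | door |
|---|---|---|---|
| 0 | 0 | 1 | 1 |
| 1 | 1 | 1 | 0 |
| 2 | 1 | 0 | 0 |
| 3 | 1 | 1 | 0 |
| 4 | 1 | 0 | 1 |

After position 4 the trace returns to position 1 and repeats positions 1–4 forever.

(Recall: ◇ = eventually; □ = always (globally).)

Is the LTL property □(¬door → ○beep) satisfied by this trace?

Yes

¬door → ○beep holds at every position 0..4, and those are all positions ever visited, so □(¬door → ○beep) holds.
Positions where ¬door holds: 1, 2, 3.
Check ○beep at each: 1→ok, 2→ok, 3→ok.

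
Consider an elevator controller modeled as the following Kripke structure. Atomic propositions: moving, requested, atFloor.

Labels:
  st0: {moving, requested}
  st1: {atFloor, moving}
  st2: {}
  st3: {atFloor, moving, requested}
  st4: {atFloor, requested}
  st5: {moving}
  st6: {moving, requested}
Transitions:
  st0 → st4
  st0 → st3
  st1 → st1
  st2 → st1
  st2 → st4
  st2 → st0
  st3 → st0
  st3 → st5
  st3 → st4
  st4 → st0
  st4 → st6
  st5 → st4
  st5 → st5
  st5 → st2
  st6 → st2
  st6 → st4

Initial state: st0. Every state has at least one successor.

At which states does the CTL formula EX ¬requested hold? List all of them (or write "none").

{st1, st2, st3, st5, st6}

States satisfying ¬requested: {st1, st2, st5}.
States satisfying EX ¬requested: {st1, st2, st3, st5, st6}.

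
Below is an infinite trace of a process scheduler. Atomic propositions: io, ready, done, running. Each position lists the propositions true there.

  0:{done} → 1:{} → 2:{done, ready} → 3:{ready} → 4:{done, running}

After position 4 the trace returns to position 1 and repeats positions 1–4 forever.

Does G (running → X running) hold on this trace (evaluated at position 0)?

running → X running must hold at every position from 0 onward. It fails at position 4, so G (running → X running) is false.
Positions where running holds: 4.
Check X running at each: 4→fails.

Violated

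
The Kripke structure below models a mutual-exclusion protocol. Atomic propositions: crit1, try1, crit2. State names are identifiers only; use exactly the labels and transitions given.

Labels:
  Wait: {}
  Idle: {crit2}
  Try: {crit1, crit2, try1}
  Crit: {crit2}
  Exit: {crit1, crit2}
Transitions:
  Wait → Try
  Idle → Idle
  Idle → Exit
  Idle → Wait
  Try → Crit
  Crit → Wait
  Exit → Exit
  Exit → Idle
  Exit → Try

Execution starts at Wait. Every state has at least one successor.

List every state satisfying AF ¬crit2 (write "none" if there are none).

States satisfying ¬crit2: {Wait}.
States satisfying AF ¬crit2: {Wait, Try, Crit}.

{Wait, Try, Crit}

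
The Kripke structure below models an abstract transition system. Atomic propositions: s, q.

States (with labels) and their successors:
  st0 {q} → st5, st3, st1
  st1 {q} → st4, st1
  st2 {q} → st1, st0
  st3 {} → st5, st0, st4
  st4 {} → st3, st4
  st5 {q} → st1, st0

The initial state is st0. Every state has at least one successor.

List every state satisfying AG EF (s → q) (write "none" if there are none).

States satisfying EF (s → q): {st0, st1, st2, st3, st4, st5}.
States satisfying AG EF (s → q): {st0, st1, st2, st3, st4, st5}.

{st0, st1, st2, st3, st4, st5}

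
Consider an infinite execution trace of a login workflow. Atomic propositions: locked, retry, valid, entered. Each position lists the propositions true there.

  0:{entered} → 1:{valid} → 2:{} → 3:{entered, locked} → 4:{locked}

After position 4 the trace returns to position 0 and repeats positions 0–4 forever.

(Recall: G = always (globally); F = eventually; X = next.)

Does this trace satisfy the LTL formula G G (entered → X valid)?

No

G (entered → X valid) must hold at every position from 0 onward. It fails at position 0, so G G (entered → X valid) is false.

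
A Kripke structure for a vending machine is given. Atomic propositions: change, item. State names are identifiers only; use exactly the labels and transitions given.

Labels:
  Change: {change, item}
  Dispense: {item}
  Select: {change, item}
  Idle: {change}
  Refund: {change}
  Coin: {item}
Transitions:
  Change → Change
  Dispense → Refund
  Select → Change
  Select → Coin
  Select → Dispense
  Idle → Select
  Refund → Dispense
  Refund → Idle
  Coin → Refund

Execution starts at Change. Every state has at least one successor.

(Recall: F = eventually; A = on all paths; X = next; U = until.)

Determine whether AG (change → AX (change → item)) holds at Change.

Satisfied

States satisfying change → AX (change → item): {Change, Dispense, Select, Idle, Coin}.
States satisfying AG (change → AX (change → item)): {Change}.
Every state reachable from Change satisfies change → AX (change → item).
Change ∈ Sat(AG (change → AX (change → item))).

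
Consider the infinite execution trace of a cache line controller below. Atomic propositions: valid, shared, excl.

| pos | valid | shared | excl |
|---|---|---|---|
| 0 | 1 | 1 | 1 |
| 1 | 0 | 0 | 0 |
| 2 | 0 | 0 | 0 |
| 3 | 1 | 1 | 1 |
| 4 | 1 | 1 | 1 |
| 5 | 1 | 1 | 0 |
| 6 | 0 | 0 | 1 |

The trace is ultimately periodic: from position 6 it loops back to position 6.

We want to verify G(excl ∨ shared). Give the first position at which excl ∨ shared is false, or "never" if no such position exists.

Check excl ∨ shared at each position in order: 0 ✓.
At position 1 the labels are {}, so excl ∨ shared is false there. This is the first violation.

1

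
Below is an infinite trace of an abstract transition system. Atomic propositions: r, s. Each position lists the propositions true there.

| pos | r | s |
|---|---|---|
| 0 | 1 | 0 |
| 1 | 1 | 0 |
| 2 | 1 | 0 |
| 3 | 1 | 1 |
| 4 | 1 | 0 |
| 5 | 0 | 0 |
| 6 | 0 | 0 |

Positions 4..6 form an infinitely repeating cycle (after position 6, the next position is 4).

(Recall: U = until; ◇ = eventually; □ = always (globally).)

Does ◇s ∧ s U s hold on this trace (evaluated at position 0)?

No

s holds at position 3, which is reachable from 0, so ◇s holds.
Walking from position 0: at position 0, s has not yet held and s fails, so s U s is false.
At position 0: ◇s is true; s U s is false; so ◇s ∧ s U s is false.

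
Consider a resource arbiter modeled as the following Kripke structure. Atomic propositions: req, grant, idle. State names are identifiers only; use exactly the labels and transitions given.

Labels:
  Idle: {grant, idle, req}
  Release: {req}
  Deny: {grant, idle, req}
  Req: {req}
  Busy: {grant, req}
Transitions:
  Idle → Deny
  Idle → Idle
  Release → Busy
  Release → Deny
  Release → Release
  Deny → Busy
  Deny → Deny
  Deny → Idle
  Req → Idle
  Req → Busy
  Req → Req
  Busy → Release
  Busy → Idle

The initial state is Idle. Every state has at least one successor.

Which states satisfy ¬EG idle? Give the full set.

{Release, Req, Busy}

States satisfying idle: {Idle, Deny}.
States satisfying EG idle: {Idle, Deny}.
States satisfying ¬EG idle: {Release, Req, Busy}.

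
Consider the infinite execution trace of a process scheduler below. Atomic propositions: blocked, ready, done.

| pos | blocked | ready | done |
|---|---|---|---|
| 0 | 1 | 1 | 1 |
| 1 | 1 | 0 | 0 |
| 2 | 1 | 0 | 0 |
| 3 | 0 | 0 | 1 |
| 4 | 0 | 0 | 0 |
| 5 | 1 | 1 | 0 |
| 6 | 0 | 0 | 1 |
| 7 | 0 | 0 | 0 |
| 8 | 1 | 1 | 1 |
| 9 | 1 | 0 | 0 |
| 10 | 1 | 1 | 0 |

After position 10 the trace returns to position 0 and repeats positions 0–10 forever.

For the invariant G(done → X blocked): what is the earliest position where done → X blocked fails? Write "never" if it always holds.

3

Check done → X blocked at each position in order: 0 ✓, 1 ✓, 2 ✓.
At position 3 the labels are {done} and the next position 4 has {}, so done → X blocked is false there. This is the first violation.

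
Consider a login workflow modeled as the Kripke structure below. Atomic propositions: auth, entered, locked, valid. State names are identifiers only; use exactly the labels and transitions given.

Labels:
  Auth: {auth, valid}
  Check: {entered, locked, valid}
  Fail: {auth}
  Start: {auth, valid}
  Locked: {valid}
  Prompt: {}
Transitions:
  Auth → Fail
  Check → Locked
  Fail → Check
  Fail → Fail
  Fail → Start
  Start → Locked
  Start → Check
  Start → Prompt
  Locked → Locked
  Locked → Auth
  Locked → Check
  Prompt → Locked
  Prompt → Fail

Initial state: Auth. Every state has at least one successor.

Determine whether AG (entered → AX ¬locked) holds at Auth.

Yes

States satisfying entered → AX ¬locked: {Auth, Check, Fail, Start, Locked, Prompt}.
States satisfying AG (entered → AX ¬locked): {Auth, Check, Fail, Start, Locked, Prompt}.
Every state reachable from Auth satisfies entered → AX ¬locked.
Auth ∈ Sat(AG (entered → AX ¬locked)).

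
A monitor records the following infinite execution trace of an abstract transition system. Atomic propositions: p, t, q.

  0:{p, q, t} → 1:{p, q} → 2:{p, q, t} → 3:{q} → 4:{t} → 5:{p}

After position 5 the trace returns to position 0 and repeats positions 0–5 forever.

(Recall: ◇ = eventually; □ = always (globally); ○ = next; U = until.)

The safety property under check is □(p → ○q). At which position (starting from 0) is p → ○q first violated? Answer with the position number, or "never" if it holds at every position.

p → ○q holds at every position 0..5, and those are all the positions the trace ever visits, so the invariant □(p → ○q) is never violated.

never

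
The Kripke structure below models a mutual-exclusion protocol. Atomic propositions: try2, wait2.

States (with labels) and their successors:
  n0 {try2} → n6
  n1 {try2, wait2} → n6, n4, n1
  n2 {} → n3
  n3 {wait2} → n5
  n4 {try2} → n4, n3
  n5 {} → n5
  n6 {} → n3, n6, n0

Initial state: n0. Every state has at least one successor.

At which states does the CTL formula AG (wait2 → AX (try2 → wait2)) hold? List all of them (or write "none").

{n0, n2, n3, n4, n5, n6}

States satisfying wait2 → AX (try2 → wait2): {n0, n2, n3, n4, n5, n6}.
States satisfying AG (wait2 → AX (try2 → wait2)): {n0, n2, n3, n4, n5, n6}.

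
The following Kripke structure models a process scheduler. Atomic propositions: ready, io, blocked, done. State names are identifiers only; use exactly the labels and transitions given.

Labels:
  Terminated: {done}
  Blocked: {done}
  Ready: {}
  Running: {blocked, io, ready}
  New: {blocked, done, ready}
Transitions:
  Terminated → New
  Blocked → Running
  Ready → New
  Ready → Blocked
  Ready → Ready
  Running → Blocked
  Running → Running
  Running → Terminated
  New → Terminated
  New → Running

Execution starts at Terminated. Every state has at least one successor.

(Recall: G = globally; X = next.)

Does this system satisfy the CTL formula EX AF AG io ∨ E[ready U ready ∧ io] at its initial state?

Violated

States satisfying AF AG io: ∅.
States satisfying EX AF AG io: ∅.
States satisfying ready: {Running, New}.
States satisfying ready ∧ io: {Running}.
States satisfying E[ready U ready ∧ io]: {Running, New}.
States satisfying EX AF AG io ∨ E[ready U ready ∧ io]: {Running, New}.
Terminated ∉ Sat(EX AF AG io ∨ E[ready U ready ∧ io]).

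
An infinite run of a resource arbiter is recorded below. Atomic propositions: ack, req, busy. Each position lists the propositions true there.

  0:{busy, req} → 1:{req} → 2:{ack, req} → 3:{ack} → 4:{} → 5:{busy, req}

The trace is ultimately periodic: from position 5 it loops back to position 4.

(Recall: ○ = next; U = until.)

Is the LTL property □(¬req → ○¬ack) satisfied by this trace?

Satisfied

¬req → ○¬ack holds at every position 0..5, and those are all positions ever visited, so □(¬req → ○¬ack) holds.
Positions where ¬req holds: 3, 4.
Check ○¬ack at each: 3→ok, 4→ok.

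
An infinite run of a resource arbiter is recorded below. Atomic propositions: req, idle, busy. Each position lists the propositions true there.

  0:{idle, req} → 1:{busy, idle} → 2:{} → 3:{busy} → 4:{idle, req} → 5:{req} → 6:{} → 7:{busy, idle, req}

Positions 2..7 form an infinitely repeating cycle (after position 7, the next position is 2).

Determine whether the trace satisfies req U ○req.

No

Walking from position 0: at position 1, ○req has not yet held and req fails, so req U ○req is false.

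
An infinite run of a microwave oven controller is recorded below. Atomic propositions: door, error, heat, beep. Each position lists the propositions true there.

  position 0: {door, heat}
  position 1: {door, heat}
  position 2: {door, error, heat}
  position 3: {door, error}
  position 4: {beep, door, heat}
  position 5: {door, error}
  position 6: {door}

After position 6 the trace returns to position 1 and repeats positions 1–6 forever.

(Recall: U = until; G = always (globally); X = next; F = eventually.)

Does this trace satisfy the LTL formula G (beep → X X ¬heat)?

beep → X X ¬heat holds at every position 0..6, and those are all positions ever visited, so G (beep → X X ¬heat) holds.
Positions where beep holds: 4.
Check X X ¬heat at each: 4→ok.

Yes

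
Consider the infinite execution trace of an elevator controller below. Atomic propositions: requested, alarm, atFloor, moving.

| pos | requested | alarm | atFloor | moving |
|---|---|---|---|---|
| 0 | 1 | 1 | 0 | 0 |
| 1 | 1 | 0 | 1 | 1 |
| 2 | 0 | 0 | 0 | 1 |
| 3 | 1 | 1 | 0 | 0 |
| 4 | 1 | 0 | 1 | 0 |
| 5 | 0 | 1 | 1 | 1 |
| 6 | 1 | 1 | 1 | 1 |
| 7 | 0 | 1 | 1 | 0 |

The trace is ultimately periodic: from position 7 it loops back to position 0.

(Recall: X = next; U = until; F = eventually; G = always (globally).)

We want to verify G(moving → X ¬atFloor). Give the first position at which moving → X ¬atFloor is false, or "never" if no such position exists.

5

Check moving → X ¬atFloor at each position in order: 0 ✓, 1 ✓, 2 ✓, 3 ✓, 4 ✓.
At position 5 the labels are {alarm, atFloor, moving} and the next position 6 has {alarm, atFloor, moving, requested}, so moving → X ¬atFloor is false there. This is the first violation.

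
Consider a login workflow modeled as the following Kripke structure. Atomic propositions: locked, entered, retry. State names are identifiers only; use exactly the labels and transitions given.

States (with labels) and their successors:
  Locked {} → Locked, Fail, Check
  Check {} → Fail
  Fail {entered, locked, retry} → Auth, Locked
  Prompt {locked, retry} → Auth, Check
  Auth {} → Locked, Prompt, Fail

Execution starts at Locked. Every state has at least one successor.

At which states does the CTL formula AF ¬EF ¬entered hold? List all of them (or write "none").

States satisfying ¬EF ¬entered: ∅.
States satisfying AF ¬EF ¬entered: ∅.

none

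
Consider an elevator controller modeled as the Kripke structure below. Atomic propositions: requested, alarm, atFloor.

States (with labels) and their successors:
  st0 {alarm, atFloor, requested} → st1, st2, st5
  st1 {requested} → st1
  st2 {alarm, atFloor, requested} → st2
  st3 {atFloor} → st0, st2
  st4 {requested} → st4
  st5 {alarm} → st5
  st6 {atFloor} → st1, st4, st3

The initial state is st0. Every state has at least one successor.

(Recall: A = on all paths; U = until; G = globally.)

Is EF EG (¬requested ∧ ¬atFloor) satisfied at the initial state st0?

Satisfied

States satisfying EG (¬requested ∧ ¬atFloor): {st5}.
States satisfying EF EG (¬requested ∧ ¬atFloor): {st0, st3, st5, st6}.
Some path from st0 reaches a state where EG (¬requested ∧ ¬atFloor) holds.
st0 ∈ Sat(EF EG (¬requested ∧ ¬atFloor)).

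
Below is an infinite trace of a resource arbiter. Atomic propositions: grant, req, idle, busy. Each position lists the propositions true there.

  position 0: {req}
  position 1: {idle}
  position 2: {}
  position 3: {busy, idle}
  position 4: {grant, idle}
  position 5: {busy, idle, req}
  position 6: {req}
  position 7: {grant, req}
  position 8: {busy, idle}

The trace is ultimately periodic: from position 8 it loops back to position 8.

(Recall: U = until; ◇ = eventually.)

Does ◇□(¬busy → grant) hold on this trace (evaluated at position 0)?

Holds

□(¬busy → grant) holds at position 7, which is reachable from 0, so ◇□(¬busy → grant) holds.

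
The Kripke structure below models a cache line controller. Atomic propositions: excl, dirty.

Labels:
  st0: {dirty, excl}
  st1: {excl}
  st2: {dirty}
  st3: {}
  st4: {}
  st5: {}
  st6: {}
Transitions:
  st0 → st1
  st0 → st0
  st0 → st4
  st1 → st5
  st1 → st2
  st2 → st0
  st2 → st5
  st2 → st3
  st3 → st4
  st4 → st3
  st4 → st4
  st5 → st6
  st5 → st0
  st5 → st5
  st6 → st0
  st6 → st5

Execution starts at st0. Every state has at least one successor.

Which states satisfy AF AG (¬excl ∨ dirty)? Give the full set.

{st3, st4}

States satisfying AG (¬excl ∨ dirty): {st3, st4}.
States satisfying AF AG (¬excl ∨ dirty): {st3, st4}.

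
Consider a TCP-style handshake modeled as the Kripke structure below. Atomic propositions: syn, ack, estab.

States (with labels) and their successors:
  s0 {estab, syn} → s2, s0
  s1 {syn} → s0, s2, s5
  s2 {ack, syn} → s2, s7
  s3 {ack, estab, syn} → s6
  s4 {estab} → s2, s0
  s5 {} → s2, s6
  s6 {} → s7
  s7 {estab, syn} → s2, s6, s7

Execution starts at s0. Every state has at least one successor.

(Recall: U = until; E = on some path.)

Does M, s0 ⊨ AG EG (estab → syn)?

States satisfying EG (estab → syn): {s0, s1, s2, s3, s5, s6, s7}.
States satisfying AG EG (estab → syn): {s0, s1, s2, s3, s5, s6, s7}.
Every state reachable from s0 satisfies EG (estab → syn).
s0 ∈ Sat(AG EG (estab → syn)).

Yes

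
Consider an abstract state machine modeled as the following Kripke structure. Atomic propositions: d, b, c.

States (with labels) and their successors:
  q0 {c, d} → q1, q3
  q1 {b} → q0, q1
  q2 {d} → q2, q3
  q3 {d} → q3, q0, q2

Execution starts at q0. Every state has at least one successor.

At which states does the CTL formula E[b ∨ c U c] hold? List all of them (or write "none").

{q0, q1}

States satisfying b ∨ c: {q0, q1}.
States satisfying c: {q0}.
States satisfying E[b ∨ c U c]: {q0, q1}.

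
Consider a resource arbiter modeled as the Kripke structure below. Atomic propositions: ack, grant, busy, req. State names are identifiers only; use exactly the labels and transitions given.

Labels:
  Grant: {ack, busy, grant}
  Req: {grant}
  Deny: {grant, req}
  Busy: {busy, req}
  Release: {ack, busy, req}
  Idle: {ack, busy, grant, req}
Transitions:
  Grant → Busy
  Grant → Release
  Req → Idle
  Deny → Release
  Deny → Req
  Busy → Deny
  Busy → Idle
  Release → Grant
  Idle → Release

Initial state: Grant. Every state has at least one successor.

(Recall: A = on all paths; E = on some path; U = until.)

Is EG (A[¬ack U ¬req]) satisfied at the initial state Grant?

Violated

States satisfying A[¬ack U ¬req]: {Grant, Req}.
States satisfying EG (A[¬ack U ¬req]): ∅.
No suitable path/successor from Grant witnesses the formula.
Grant ∉ Sat(EG (A[¬ack U ¬req])).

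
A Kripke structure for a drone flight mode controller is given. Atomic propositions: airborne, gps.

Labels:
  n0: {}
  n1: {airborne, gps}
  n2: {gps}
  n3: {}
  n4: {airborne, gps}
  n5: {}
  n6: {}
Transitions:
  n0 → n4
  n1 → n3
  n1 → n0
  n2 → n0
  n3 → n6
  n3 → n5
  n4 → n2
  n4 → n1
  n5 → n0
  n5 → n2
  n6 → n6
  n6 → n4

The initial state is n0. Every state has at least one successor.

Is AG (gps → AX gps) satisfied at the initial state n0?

States satisfying gps → AX gps: {n0, n3, n4, n5, n6}.
States satisfying AG (gps → AX gps): ∅.
n1 is reachable from n0 and violates gps → AX gps, so AG fails at n0.
n0 ∉ Sat(AG (gps → AX gps)).

Violated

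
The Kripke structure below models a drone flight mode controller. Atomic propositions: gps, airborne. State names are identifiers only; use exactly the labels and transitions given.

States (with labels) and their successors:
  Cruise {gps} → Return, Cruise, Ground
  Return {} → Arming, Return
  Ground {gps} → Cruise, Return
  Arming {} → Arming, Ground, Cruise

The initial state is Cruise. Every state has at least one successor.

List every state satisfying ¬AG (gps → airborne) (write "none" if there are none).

States satisfying gps → airborne: {Return, Arming}.
States satisfying AG (gps → airborne): ∅.
States satisfying ¬AG (gps → airborne): {Cruise, Return, Ground, Arming}.

{Cruise, Return, Ground, Arming}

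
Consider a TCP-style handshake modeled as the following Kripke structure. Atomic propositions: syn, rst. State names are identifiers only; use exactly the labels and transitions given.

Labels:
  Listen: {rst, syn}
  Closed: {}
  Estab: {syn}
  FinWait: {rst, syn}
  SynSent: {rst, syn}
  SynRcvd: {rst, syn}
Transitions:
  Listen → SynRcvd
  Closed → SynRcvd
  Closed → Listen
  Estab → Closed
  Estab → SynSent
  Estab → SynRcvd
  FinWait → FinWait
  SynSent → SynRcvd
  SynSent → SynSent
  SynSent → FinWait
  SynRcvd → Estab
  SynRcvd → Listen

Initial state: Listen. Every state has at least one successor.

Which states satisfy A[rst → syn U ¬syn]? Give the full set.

States satisfying rst → syn: {Listen, Closed, Estab, FinWait, SynSent, SynRcvd}.
States satisfying ¬syn: {Closed}.
States satisfying A[rst → syn U ¬syn]: {Closed}.

{Closed}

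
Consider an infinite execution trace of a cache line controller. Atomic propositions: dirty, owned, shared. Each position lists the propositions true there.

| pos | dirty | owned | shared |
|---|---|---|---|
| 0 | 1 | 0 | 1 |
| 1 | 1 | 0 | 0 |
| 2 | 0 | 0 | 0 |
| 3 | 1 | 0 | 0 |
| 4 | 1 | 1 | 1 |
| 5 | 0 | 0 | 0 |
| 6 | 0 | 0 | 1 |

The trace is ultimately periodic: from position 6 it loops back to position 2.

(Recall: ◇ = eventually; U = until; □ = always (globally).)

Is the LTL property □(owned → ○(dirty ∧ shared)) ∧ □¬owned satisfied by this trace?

Does not hold

owned → ○(dirty ∧ shared) must hold at every position from 0 onward. It fails at position 4, so □(owned → ○(dirty ∧ shared)) is false.
Positions where owned holds: 4.
Check ○(dirty ∧ shared) at each: 4→fails.
¬owned must hold at every position from 0 onward. It fails at position 4, so □¬owned is false.
At position 0: □(owned → ○(dirty ∧ shared)) is false; □¬owned is false; so □(owned → ○(dirty ∧ shared)) ∧ □¬owned is false.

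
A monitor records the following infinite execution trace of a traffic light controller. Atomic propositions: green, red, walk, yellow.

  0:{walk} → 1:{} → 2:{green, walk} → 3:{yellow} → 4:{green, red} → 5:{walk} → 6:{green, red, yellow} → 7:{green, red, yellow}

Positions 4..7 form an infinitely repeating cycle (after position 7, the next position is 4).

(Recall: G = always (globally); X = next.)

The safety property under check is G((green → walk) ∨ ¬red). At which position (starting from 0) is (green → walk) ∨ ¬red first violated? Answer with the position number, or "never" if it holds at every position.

4

Check (green → walk) ∨ ¬red at each position in order: 0 ✓, 1 ✓, 2 ✓, 3 ✓.
At position 4 the labels are {green, red}, so (green → walk) ∨ ¬red is false there. This is the first violation.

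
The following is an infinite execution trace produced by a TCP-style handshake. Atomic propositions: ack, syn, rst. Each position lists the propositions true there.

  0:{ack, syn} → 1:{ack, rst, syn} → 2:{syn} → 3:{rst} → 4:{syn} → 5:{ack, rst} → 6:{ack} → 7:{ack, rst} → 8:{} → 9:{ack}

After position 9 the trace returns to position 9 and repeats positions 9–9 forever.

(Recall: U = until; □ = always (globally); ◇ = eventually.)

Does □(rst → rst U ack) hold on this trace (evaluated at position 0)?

rst → rst U ack must hold at every position from 0 onward. It fails at position 3, so □(rst → rst U ack) is false.
Positions where rst holds: 1, 3, 5, 7.
Check rst U ack at each: 1→ok, 3→fails, 5→ok, 7→ok.

Violated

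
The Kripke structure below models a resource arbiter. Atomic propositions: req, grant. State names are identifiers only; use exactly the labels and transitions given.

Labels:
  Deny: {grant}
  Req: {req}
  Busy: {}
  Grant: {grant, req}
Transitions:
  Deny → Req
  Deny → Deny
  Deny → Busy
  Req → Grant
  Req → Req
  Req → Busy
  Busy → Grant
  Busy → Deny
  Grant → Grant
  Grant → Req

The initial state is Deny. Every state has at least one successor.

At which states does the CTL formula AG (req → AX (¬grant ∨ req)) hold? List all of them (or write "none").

States satisfying req → AX (¬grant ∨ req): {Deny, Req, Busy, Grant}.
States satisfying AG (req → AX (¬grant ∨ req)): {Deny, Req, Busy, Grant}.

{Deny, Req, Busy, Grant}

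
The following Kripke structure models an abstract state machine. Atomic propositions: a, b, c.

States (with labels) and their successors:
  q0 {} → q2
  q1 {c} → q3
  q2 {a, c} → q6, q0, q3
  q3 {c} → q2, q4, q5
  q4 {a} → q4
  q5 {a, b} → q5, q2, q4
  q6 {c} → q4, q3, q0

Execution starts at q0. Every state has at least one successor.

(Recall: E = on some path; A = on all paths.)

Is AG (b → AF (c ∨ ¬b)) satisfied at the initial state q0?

States satisfying b → AF (c ∨ ¬b): {q0, q1, q2, q3, q4, q6}.
States satisfying AG (b → AF (c ∨ ¬b)): {q4}.
q5 is reachable from q0 and violates b → AF (c ∨ ¬b), so AG fails at q0.
q0 ∉ Sat(AG (b → AF (c ∨ ¬b))).

Does not hold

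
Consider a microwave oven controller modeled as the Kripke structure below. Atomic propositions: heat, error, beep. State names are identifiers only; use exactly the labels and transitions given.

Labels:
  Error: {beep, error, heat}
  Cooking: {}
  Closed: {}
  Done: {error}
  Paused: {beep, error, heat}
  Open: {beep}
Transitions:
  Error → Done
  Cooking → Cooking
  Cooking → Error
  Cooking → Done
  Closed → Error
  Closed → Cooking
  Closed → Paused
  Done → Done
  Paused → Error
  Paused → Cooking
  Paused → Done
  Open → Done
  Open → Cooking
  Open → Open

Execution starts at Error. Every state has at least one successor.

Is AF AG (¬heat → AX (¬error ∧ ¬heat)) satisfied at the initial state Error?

Does not hold

States satisfying AG (¬heat → AX (¬error ∧ ¬heat)): ∅.
States satisfying AF AG (¬heat → AX (¬error ∧ ¬heat)): ∅.
There is a path from Error along which AG (¬heat → AX (¬error ∧ ¬heat)) never holds.
Error ∉ Sat(AF AG (¬heat → AX (¬error ∧ ¬heat))).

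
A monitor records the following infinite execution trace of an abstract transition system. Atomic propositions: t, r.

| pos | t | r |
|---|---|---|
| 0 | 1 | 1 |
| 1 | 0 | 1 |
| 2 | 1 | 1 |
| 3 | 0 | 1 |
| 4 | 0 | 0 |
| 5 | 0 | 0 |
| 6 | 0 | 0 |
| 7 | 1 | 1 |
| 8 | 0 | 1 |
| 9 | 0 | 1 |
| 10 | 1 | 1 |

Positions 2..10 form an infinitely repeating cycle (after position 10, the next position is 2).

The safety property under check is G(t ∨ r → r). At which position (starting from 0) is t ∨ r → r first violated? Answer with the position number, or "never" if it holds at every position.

never

t ∨ r → r holds at every position 0..10, and those are all the positions the trace ever visits, so the invariant G(t ∨ r → r) is never violated.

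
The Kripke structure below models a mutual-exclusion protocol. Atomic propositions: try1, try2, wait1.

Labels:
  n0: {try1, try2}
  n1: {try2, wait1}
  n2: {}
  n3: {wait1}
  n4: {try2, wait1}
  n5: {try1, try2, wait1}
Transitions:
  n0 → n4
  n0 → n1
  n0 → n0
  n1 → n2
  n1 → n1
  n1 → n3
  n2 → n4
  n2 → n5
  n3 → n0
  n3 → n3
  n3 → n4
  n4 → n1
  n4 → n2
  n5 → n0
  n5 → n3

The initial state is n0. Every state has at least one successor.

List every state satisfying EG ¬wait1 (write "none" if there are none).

{n0}

States satisfying ¬wait1: {n0, n2}.
States satisfying EG ¬wait1: {n0}.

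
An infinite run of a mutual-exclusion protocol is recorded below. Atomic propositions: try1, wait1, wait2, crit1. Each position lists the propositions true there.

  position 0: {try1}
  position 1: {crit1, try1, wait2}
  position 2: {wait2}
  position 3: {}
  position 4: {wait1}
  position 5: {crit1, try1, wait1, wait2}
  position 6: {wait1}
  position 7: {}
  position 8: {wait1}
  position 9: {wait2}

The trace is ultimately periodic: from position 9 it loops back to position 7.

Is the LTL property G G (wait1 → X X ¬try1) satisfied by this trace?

Yes

G (wait1 → X X ¬try1) holds at every position 0..9, and those are all positions ever visited, so G G (wait1 → X X ¬try1) holds.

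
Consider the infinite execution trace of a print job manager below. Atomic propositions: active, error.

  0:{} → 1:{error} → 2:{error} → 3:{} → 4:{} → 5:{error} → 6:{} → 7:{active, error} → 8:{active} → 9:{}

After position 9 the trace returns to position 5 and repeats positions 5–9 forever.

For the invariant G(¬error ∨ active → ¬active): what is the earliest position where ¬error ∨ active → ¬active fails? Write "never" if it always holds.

Check ¬error ∨ active → ¬active at each position in order: 0 ✓, 1 ✓, 2 ✓, 3 ✓, 4 ✓, 5 ✓, 6 ✓.
At position 7 the labels are {active, error}, so ¬error ∨ active → ¬active is false there. This is the first violation.

7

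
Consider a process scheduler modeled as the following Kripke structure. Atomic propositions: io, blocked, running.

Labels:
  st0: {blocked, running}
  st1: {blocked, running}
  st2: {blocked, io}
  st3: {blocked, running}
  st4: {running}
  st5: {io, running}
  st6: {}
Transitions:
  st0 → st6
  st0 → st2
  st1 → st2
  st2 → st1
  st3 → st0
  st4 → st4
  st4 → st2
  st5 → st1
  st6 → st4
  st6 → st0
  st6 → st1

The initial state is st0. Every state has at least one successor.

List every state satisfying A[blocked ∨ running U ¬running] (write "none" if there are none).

{st0, st1, st2, st3, st5, st6}

States satisfying blocked ∨ running: {st0, st1, st2, st3, st4, st5}.
States satisfying ¬running: {st2, st6}.
States satisfying A[blocked ∨ running U ¬running]: {st0, st1, st2, st3, st5, st6}.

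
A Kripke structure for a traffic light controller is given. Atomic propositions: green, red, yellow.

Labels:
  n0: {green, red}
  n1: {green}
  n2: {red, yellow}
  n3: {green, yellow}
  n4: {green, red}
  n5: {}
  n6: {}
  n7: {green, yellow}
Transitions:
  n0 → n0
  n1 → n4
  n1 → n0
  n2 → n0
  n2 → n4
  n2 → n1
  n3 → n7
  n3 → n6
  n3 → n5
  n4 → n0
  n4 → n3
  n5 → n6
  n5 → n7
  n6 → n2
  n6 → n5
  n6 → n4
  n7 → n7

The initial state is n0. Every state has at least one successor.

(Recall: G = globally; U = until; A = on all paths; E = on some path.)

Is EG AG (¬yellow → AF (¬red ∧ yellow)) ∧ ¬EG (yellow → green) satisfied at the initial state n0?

States satisfying AG (¬yellow → AF (¬red ∧ yellow)): {n7}.
States satisfying EG AG (¬yellow → AF (¬red ∧ yellow)): {n7}.
States satisfying yellow → green: {n0, n1, n3, n4, n5, n6, n7}.
States satisfying EG (yellow → green): {n0, n1, n3, n4, n5, n6, n7}.
States satisfying ¬EG (yellow → green): {n2}.
States satisfying EG AG (¬yellow → AF (¬red ∧ yellow)) ∧ ¬EG (yellow → green): ∅.
n0 ∉ Sat(EG AG (¬yellow → AF (¬red ∧ yellow)) ∧ ¬EG (yellow → green)).

Violated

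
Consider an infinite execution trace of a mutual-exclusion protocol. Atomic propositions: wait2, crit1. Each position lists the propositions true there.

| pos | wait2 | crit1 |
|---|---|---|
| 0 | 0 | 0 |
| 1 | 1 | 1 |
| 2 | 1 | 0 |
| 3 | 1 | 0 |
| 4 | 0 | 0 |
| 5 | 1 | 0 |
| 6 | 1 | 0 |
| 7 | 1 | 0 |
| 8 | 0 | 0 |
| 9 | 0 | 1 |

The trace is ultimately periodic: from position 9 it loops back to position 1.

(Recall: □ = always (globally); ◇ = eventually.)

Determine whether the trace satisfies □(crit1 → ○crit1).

No

crit1 → ○crit1 must hold at every position from 0 onward. It fails at position 1, so □(crit1 → ○crit1) is false.
Positions where crit1 holds: 1, 9.
Check ○crit1 at each: 1→fails, 9→ok.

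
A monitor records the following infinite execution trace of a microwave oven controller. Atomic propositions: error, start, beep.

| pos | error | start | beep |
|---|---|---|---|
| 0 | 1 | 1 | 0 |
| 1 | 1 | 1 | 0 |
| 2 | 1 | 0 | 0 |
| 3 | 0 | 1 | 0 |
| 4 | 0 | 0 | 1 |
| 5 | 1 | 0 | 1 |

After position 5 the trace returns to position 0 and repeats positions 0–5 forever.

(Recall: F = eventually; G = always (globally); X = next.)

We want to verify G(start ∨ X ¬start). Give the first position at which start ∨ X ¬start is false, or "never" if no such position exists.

2

Check start ∨ X ¬start at each position in order: 0 ✓, 1 ✓.
At position 2 the labels are {error} and the next position 3 has {start}, so start ∨ X ¬start is false there. This is the first violation.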